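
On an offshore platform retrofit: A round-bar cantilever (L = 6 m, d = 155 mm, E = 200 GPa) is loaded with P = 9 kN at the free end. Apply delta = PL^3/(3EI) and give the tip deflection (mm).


I = pi * d^4 / 64 = pi * 155^4 / 64 = 28333269.42 mm^4
L = 6000.0 mm, P = 9000.0 N, E = 200000.0 MPa
delta = P * L^3 / (3 * E * I)
= 9000.0 * 6000.0^3 / (3 * 200000.0 * 28333269.42)
= 114.3532 mm

114.3532 mm


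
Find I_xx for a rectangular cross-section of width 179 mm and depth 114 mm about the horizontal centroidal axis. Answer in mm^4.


I = b * h^3 / 12
= 179 * 114^3 / 12
= 179 * 1481544 / 12
= 22099698.0 mm^4

22099698.0 mm^4


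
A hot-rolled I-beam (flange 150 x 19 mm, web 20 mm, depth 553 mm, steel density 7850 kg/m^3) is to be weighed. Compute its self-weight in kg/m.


A_flanges = 2 * 150 * 19 = 5700 mm^2
A_web = (553 - 2 * 19) * 20 = 10300 mm^2
A_total = 5700 + 10300 = 16000 mm^2 = 0.016000 m^2
Weight = rho * A = 7850 * 0.016000 = 125.6 kg/m

125.6 kg/m


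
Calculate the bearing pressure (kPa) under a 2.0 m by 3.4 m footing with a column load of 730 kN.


A = 2.0 * 3.4 = 6.8 m^2
q = P / A = 730 / 6.8
= 107.3529 kPa

107.3529 kPa


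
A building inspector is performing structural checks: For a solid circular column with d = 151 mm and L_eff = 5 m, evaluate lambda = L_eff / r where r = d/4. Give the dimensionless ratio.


Radius of gyration r = d / 4 = 151 / 4 = 37.75 mm
L_eff = 5000.0 mm
Slenderness ratio = L / r = 5000.0 / 37.75 = 132.45 (dimensionless)

132.45 (dimensionless)


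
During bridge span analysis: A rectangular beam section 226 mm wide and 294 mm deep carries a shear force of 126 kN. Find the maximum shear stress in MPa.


A = b * h = 226 * 294 = 66444 mm^2
V = 126 kN = 126000.0 N
tau_max = 1.5 * V / A = 1.5 * 126000.0 / 66444
= 2.8445 MPa

2.8445 MPa


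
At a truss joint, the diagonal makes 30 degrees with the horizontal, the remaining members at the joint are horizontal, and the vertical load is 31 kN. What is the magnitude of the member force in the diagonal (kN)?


At the joint, only the diagonal has a vertical component, so vertical equilibrium gives:
F * sin(30) = 31
F = 31 / sin(30)
= 31 / 0.5
= 62.0 kN

62.0 kN


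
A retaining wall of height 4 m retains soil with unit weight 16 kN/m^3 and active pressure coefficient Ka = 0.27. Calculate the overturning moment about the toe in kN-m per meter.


Pa = 0.5 * Ka * gamma * H^2
= 0.5 * 0.27 * 16 * 4^2
= 34.56 kN/m
Arm = H / 3 = 4 / 3 = 1.3333 m
Mo = Pa * arm = Pa * H / 3 = 34.56 * 4 / 3 = 46.08 kN-m/m

46.08 kN-m/m


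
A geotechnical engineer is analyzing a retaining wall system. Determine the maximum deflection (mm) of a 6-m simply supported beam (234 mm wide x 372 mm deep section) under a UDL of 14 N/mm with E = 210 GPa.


I = 234 * 372^3 / 12 = 1003837536.0 mm^4
L = 6000.0 mm, w = 14 N/mm, E = 210000.0 MPa
delta = 5 * w * L^4 / (384 * E * I)
= 5 * 14 * 6000.0^4 / (384 * 210000.0 * 1003837536.0)
= 1.1207 mm

1.1207 mm


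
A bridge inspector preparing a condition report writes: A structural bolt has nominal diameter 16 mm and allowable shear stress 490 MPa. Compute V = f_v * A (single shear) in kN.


A = pi * d^2 / 4 = pi * 16^2 / 4 = 201.0619 mm^2
V = f_v * A / 1000 = 490 * 201.0619 / 1000
= 98.5203 kN

98.5203 kN


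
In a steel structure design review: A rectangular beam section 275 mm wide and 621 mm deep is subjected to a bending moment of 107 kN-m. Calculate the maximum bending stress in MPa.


I = b * h^3 / 12 = 275 * 621^3 / 12 = 5488153481.25 mm^4
y = h / 2 = 621 / 2 = 310.5 mm
M = 107 kN-m = 107000000.0 N-mm
sigma = M * y / I = 107000000.0 * 310.5 / 5488153481.25
= 6.05 MPa

6.05 MPa


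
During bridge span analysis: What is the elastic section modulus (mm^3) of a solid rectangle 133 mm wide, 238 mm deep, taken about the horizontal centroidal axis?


S = b * h^2 / 6
= 133 * 238^2 / 6
= 133 * 56644 / 6
= 1255608.67 mm^3

1255608.67 mm^3


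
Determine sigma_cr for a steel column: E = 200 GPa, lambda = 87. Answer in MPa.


sigma_cr = pi^2 * E / lambda^2
= 9.8696 * 200000.0 / 87^2
= 9.8696 * 200000.0 / 7569
= 260.7902 MPa

260.7902 MPa


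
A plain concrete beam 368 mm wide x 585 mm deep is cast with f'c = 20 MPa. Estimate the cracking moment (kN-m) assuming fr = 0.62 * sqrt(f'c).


fr = 0.62 * sqrt(20) = 0.62 * 4.4721 = 2.7727 MPa
I = 368 * 585^3 / 12 = 6139516500.0 mm^4
y_t = 292.5 mm
M_cr = fr * I / y_t = 2.7727 * 6139516500.0 / 292.5 N-mm
= 58.1989 kN-m

58.1989 kN-m


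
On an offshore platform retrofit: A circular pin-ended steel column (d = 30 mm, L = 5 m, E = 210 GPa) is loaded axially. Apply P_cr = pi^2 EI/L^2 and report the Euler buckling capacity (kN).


I = pi * d^4 / 64 = 39760.78 mm^4
L = 5000.0 mm
P_cr = pi^2 * E * I / L^2
= 9.8696 * 210000.0 * 39760.78 / 5000.0^2
= 3296.35 N = 3.2964 kN

3.2964 kN


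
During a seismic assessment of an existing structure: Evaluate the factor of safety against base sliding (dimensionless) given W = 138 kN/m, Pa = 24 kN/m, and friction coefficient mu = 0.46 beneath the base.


Resisting force = mu * W = 0.46 * 138 = 63.48 kN/m
FOS = Resisting / Driving = 63.48 / 24
= 2.645 (dimensionless)

2.645 (dimensionless)


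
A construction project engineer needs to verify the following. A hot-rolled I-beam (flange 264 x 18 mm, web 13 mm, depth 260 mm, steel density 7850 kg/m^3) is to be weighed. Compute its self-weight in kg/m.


A_flanges = 2 * 264 * 18 = 9504 mm^2
A_web = (260 - 2 * 18) * 13 = 2912 mm^2
A_total = 9504 + 2912 = 12416 mm^2 = 0.012416 m^2
Weight = rho * A = 7850 * 0.012416 = 97.4656 kg/m

97.4656 kg/m


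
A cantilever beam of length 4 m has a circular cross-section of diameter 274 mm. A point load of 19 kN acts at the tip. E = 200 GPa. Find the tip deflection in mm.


I = pi * d^4 / 64 = pi * 274^4 / 64 = 276676421.54 mm^4
L = 4000.0 mm, P = 19000.0 N, E = 200000.0 MPa
delta = P * L^3 / (3 * E * I)
= 19000.0 * 4000.0^3 / (3 * 200000.0 * 276676421.54)
= 7.325 mm

7.325 mm


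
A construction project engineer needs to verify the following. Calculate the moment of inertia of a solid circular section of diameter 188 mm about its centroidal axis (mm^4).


r = d / 2 = 188 / 2 = 94.0 mm
I = pi * r^4 / 4 = pi * 94.0^4 / 4
= 61319879.93 mm^4

61319879.93 mm^4


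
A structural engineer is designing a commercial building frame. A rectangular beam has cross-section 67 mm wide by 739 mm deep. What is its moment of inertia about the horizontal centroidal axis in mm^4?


I = b * h^3 / 12
= 67 * 739^3 / 12
= 67 * 403583419 / 12
= 2253340756.08 mm^4

2253340756.08 mm^4


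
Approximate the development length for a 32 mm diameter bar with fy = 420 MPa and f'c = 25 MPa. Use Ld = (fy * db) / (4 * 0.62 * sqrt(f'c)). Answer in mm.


Ld = (fy * db) / (4 * 0.62 * sqrt(f'c))
= (420 * 32) / (4 * 0.62 * sqrt(25))
= 13440 / 12.4
= 1083.87 mm

1083.87 mm


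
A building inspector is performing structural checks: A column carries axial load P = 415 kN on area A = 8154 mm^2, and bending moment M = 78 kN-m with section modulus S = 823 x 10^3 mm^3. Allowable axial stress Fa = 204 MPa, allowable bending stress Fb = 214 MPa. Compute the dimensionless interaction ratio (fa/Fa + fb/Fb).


f_a = P / A = 415000.0 / 8154 = 50.8953 MPa
f_b = M / S = 78000000.0 / 823000.0 = 94.7752 MPa
Ratio = f_a / Fa + f_b / Fb
= 50.8953 / 204 + 94.7752 / 214
= 0.6924 (dimensionless)

0.6924 (dimensionless)


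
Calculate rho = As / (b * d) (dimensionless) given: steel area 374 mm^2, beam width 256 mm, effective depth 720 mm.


rho = As / (b * d)
= 374 / (256 * 720)
= 374 / 184320
= 0.002029 (dimensionless)

0.002029 (dimensionless)


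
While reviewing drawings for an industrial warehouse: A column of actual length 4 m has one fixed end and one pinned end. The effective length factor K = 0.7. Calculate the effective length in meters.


L_eff = K * L
= 0.7 * 4
= 2.8 m

2.8 m


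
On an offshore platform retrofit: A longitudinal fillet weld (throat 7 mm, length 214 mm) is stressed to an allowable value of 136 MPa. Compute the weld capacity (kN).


Strength = throat * length * allowable stress
= 7 * 214 * 136 N
= 203728 N
= 203.73 kN

203.73 kN


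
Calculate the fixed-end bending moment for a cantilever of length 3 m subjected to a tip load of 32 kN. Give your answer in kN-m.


For a cantilever with a point load at the free end:
M_max = P * L = 32 * 3 = 96 kN-m

96 kN-m


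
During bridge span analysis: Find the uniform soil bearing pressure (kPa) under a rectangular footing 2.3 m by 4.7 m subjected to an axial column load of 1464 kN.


A = 2.3 * 4.7 = 10.81 m^2
q = P / A = 1464 / 10.81
= 135.4302 kPa

135.4302 kPa


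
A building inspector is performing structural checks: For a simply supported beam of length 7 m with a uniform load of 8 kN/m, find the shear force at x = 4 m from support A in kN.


R_A = w * L / 2 = 8 * 7 / 2 = 28.0 kN
V(x) = R_A - w * x = 28.0 - 8 * 4
= -4.0 kN

-4.0 kN


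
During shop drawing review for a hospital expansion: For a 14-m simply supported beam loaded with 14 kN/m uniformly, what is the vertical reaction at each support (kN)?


Total load = w * L = 14 * 14 = 196 kN
By symmetry, each reaction R = total / 2 = 196 / 2 = 98.0 kN

98.0 kN


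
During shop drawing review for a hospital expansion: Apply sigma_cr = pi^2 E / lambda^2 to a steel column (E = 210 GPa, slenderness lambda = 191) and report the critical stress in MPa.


sigma_cr = pi^2 * E / lambda^2
= 9.8696 * 210000.0 / 191^2
= 9.8696 * 210000.0 / 36481
= 56.8136 MPa

56.8136 MPa


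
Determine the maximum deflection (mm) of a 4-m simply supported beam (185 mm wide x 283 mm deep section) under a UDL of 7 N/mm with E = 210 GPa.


I = 185 * 283^3 / 12 = 349421632.92 mm^4
L = 4000.0 mm, w = 7 N/mm, E = 210000.0 MPa
delta = 5 * w * L^4 / (384 * E * I)
= 5 * 7 * 4000.0^4 / (384 * 210000.0 * 349421632.92)
= 0.318 mm

0.318 mm


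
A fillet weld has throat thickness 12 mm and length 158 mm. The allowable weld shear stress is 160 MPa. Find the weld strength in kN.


Strength = throat * length * allowable stress
= 12 * 158 * 160 N
= 303360 N
= 303.36 kN

303.36 kN


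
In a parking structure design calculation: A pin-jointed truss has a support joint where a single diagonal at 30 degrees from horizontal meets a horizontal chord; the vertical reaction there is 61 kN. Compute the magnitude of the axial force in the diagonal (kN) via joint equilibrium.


At the joint, only the diagonal has a vertical component, so vertical equilibrium gives:
F * sin(30) = 61
F = 61 / sin(30)
= 61 / 0.5
= 122.0 kN

122.0 kN


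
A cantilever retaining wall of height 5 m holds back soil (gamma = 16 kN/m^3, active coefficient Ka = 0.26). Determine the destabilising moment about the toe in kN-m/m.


Pa = 0.5 * Ka * gamma * H^2
= 0.5 * 0.26 * 16 * 5^2
= 52.0 kN/m
Arm = H / 3 = 5 / 3 = 1.6667 m
Mo = Pa * arm = Pa * H / 3 = 52.0 * 5 / 3 = 86.6667 kN-m/m

86.6667 kN-m/m


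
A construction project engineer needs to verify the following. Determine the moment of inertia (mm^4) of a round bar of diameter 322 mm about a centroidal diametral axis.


r = d / 2 = 322 / 2 = 161.0 mm
I = pi * r^4 / 4 = pi * 161.0^4 / 4
= 527707644.47 mm^4

527707644.47 mm^4


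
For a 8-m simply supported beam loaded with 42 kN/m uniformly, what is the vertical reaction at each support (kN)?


Total load = w * L = 42 * 8 = 336 kN
By symmetry, each reaction R = total / 2 = 336 / 2 = 168.0 kN

168.0 kN


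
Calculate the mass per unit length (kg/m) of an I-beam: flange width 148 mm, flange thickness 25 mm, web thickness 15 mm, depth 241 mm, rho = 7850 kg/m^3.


A_flanges = 2 * 148 * 25 = 7400 mm^2
A_web = (241 - 2 * 25) * 15 = 2865 mm^2
A_total = 7400 + 2865 = 10265 mm^2 = 0.010265 m^2
Weight = rho * A = 7850 * 0.010265 = 80.5803 kg/m

80.5803 kg/m


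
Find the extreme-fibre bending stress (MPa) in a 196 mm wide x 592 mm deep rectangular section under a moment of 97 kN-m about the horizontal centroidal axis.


I = b * h^3 / 12 = 196 * 592^3 / 12 = 3388753237.33 mm^4
y = h / 2 = 592 / 2 = 296.0 mm
M = 97 kN-m = 97000000.0 N-mm
sigma = M * y / I = 97000000.0 * 296.0 / 3388753237.33
= 8.47 MPa

8.47 MPa


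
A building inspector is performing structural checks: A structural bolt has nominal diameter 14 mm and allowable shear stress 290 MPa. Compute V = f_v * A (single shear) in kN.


A = pi * d^2 / 4 = pi * 14^2 / 4 = 153.938 mm^2
V = f_v * A / 1000 = 290 * 153.938 / 1000
= 44.642 kN

44.642 kN


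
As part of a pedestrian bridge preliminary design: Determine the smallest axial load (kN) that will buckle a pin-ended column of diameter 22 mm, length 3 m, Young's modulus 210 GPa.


I = pi * d^4 / 64 = 11499.01 mm^4
L = 3000.0 mm
P_cr = pi^2 * E * I / L^2
= 9.8696 * 210000.0 * 11499.01 / 3000.0^2
= 2648.12 N = 2.6481 kN

2.6481 kN


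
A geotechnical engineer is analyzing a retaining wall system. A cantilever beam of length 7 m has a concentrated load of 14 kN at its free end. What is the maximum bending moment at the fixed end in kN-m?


For a cantilever with a point load at the free end:
M_max = P * L = 14 * 7 = 98 kN-m

98 kN-m


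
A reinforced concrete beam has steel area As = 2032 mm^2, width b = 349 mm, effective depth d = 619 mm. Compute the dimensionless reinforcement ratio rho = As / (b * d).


rho = As / (b * d)
= 2032 / (349 * 619)
= 2032 / 216031
= 0.009406 (dimensionless)

0.009406 (dimensionless)


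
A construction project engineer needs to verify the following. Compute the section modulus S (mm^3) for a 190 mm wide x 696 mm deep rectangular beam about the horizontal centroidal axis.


S = b * h^2 / 6
= 190 * 696^2 / 6
= 190 * 484416 / 6
= 15339840.0 mm^3

15339840.0 mm^3


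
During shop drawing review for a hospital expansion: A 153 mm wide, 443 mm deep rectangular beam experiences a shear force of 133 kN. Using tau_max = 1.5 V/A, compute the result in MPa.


A = b * h = 153 * 443 = 67779 mm^2
V = 133 kN = 133000.0 N
tau_max = 1.5 * V / A = 1.5 * 133000.0 / 67779
= 2.9434 MPa

2.9434 MPa


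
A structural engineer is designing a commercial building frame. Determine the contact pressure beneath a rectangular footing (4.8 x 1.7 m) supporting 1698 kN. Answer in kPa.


A = 4.8 * 1.7 = 8.16 m^2
q = P / A = 1698 / 8.16
= 208.0882 kPa

208.0882 kPa


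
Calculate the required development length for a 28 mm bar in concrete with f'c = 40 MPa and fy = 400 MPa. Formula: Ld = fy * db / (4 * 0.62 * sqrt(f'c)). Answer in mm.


Ld = (fy * db) / (4 * 0.62 * sqrt(f'c))
= (400 * 28) / (4 * 0.62 * sqrt(40))
= 11200 / 15.6849
= 714.06 mm

714.06 mm


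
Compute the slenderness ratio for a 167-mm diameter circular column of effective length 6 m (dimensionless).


Radius of gyration r = d / 4 = 167 / 4 = 41.75 mm
L_eff = 6000.0 mm
Slenderness ratio = L / r = 6000.0 / 41.75 = 143.71 (dimensionless)

143.71 (dimensionless)


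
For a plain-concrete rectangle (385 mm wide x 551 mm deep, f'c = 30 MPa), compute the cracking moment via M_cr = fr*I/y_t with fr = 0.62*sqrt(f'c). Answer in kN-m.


fr = 0.62 * sqrt(30) = 0.62 * 5.4772 = 3.3959 MPa
I = 385 * 551^3 / 12 = 5367033177.92 mm^4
y_t = 275.5 mm
M_cr = fr * I / y_t = 3.3959 * 5367033177.92 / 275.5 N-mm
= 66.1554 kN-m

66.1554 kN-m


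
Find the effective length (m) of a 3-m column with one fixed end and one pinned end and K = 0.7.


L_eff = K * L
= 0.7 * 3
= 2.1 m

2.1 m


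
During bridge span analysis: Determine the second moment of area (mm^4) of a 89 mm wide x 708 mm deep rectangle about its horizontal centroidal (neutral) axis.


I = b * h^3 / 12
= 89 * 708^3 / 12
= 89 * 354894912 / 12
= 2632137264.0 mm^4

2632137264.0 mm^4


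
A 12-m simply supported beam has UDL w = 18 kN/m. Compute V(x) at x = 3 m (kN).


R_A = w * L / 2 = 18 * 12 / 2 = 108.0 kN
V(x) = R_A - w * x = 108.0 - 18 * 3
= 54.0 kN

54.0 kN


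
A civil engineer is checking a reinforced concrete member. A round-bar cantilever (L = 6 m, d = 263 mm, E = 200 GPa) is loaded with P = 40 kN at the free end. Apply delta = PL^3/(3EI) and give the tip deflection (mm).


I = pi * d^4 / 64 = pi * 263^4 / 64 = 234851258.98 mm^4
L = 6000.0 mm, P = 40000.0 N, E = 200000.0 MPa
delta = P * L^3 / (3 * E * I)
= 40000.0 * 6000.0^3 / (3 * 200000.0 * 234851258.98)
= 61.3154 mm

61.3154 mm


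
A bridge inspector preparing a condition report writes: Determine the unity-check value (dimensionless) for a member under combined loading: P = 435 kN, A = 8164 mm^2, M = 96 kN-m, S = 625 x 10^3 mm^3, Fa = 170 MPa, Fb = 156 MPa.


f_a = P / A = 435000.0 / 8164 = 53.2827 MPa
f_b = M / S = 96000000.0 / 625000.0 = 153.6 MPa
Ratio = f_a / Fa + f_b / Fb
= 53.2827 / 170 + 153.6 / 156
= 1.298 (dimensionless)

1.298 (dimensionless)


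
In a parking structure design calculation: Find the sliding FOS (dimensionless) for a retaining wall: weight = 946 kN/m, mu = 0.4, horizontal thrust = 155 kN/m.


Resisting force = mu * W = 0.4 * 946 = 378.4 kN/m
FOS = Resisting / Driving = 378.4 / 155
= 2.4413 (dimensionless)

2.4413 (dimensionless)


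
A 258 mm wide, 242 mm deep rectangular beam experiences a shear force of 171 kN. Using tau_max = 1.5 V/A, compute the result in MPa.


A = b * h = 258 * 242 = 62436 mm^2
V = 171 kN = 171000.0 N
tau_max = 1.5 * V / A = 1.5 * 171000.0 / 62436
= 4.1082 MPa

4.1082 MPa


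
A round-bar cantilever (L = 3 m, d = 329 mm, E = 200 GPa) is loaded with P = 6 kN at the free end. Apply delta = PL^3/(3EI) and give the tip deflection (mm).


I = pi * d^4 / 64 = pi * 329^4 / 64 = 575113405.09 mm^4
L = 3000.0 mm, P = 6000.0 N, E = 200000.0 MPa
delta = P * L^3 / (3 * E * I)
= 6000.0 * 3000.0^3 / (3 * 200000.0 * 575113405.09)
= 0.4695 mm

0.4695 mm


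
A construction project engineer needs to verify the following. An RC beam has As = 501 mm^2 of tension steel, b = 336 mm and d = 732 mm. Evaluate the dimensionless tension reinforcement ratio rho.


rho = As / (b * d)
= 501 / (336 * 732)
= 501 / 245952
= 0.002037 (dimensionless)

0.002037 (dimensionless)


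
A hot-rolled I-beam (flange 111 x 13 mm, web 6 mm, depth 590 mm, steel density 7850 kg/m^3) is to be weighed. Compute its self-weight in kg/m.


A_flanges = 2 * 111 * 13 = 2886 mm^2
A_web = (590 - 2 * 13) * 6 = 3384 mm^2
A_total = 2886 + 3384 = 6270 mm^2 = 0.006270 m^2
Weight = rho * A = 7850 * 0.006270 = 49.2195 kg/m

49.2195 kg/m


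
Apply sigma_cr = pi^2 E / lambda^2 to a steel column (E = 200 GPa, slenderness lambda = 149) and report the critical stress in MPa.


sigma_cr = pi^2 * E / lambda^2
= 9.8696 * 200000.0 / 149^2
= 9.8696 * 200000.0 / 22201
= 88.9113 MPa

88.9113 MPa


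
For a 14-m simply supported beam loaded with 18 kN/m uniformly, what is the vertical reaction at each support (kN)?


Total load = w * L = 18 * 14 = 252 kN
By symmetry, each reaction R = total / 2 = 252 / 2 = 126.0 kN

126.0 kN


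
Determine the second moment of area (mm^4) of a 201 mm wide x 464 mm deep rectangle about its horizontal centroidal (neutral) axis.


I = b * h^3 / 12
= 201 * 464^3 / 12
= 201 * 99897344 / 12
= 1673280512.0 mm^4

1673280512.0 mm^4


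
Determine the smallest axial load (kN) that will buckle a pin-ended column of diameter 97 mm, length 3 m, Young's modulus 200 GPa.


I = pi * d^4 / 64 = 4345670.92 mm^4
L = 3000.0 mm
P_cr = pi^2 * E * I / L^2
= 9.8696 * 200000.0 * 4345670.92 / 3000.0^2
= 953112.29 N = 953.1123 kN

953.1123 kN


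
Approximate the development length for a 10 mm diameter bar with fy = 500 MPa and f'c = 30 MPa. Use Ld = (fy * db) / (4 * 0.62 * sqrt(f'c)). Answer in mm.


Ld = (fy * db) / (4 * 0.62 * sqrt(f'c))
= (500 * 10) / (4 * 0.62 * sqrt(30))
= 5000 / 13.5835
= 368.09 mm

368.09 mm


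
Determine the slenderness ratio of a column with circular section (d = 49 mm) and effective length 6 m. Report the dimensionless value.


Radius of gyration r = d / 4 = 49 / 4 = 12.25 mm
L_eff = 6000.0 mm
Slenderness ratio = L / r = 6000.0 / 12.25 = 489.8 (dimensionless)

489.8 (dimensionless)


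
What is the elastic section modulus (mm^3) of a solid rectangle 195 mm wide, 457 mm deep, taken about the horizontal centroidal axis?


S = b * h^2 / 6
= 195 * 457^2 / 6
= 195 * 208849 / 6
= 6787592.5 mm^3

6787592.5 mm^3


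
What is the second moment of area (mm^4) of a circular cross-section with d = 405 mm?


r = d / 2 = 405 / 2 = 202.5 mm
I = pi * r^4 / 4 = pi * 202.5^4 / 4
= 1320656859.91 mm^4

1320656859.91 mm^4


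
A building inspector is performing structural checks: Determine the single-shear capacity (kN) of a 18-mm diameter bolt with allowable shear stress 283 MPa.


A = pi * d^2 / 4 = pi * 18^2 / 4 = 254.469 mm^2
V = f_v * A / 1000 = 283 * 254.469 / 1000
= 72.0147 kN

72.0147 kN


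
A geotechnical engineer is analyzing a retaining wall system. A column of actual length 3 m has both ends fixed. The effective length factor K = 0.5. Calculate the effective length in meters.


L_eff = K * L
= 0.5 * 3
= 1.5 m

1.5 m


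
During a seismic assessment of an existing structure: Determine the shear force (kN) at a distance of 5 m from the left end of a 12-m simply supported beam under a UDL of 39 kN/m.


R_A = w * L / 2 = 39 * 12 / 2 = 234.0 kN
V(x) = R_A - w * x = 234.0 - 39 * 5
= 39.0 kN

39.0 kN


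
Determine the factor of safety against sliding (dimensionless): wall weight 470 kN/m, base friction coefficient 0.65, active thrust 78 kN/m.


Resisting force = mu * W = 0.65 * 470 = 305.5 kN/m
FOS = Resisting / Driving = 305.5 / 78
= 3.9167 (dimensionless)

3.9167 (dimensionless)


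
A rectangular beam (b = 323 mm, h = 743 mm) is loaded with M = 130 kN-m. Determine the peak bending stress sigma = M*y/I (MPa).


I = b * h^3 / 12 = 323 * 743^3 / 12 = 11040473955.08 mm^4
y = h / 2 = 743 / 2 = 371.5 mm
M = 130 kN-m = 130000000.0 N-mm
sigma = M * y / I = 130000000.0 * 371.5 / 11040473955.08
= 4.37 MPa

4.37 MPa


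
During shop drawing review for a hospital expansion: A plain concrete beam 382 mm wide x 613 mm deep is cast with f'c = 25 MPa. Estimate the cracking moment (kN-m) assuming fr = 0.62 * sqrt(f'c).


fr = 0.62 * sqrt(25) = 0.62 * 5.0 = 3.1 MPa
I = 382 * 613^3 / 12 = 7332693637.83 mm^4
y_t = 306.5 mm
M_cr = fr * I / y_t = 3.1 * 7332693637.83 / 306.5 N-mm
= 74.1643 kN-m

74.1643 kN-m


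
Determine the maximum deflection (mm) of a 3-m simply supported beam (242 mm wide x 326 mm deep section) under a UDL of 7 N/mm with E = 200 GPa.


I = 242 * 326^3 / 12 = 698693849.33 mm^4
L = 3000.0 mm, w = 7 N/mm, E = 200000.0 MPa
delta = 5 * w * L^4 / (384 * E * I)
= 5 * 7 * 3000.0^4 / (384 * 200000.0 * 698693849.33)
= 0.0528 mm

0.0528 mm


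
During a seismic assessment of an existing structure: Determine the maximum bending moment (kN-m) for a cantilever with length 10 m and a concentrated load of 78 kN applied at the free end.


For a cantilever with a point load at the free end:
M_max = P * L = 78 * 10 = 780 kN-m

780 kN-m


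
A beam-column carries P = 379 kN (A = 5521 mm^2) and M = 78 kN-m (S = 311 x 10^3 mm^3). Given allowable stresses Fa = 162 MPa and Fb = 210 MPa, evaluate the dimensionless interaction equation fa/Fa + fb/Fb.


f_a = P / A = 379000.0 / 5521 = 68.647 MPa
f_b = M / S = 78000000.0 / 311000.0 = 250.8039 MPa
Ratio = f_a / Fa + f_b / Fb
= 68.647 / 162 + 250.8039 / 210
= 1.6181 (dimensionless)

1.6181 (dimensionless)


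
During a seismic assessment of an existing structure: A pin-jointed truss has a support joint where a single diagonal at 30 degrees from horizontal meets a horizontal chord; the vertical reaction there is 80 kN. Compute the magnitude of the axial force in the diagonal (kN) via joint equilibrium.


At the joint, only the diagonal has a vertical component, so vertical equilibrium gives:
F * sin(30) = 80
F = 80 / sin(30)
= 80 / 0.5
= 160.0 kN

160.0 kN


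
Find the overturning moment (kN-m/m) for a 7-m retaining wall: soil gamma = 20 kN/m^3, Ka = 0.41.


Pa = 0.5 * Ka * gamma * H^2
= 0.5 * 0.41 * 20 * 7^2
= 200.9 kN/m
Arm = H / 3 = 7 / 3 = 2.3333 m
Mo = Pa * arm = Pa * H / 3 = 200.9 * 7 / 3 = 468.7667 kN-m/m

468.7667 kN-m/m


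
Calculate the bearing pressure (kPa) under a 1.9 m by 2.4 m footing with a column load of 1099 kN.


A = 1.9 * 2.4 = 4.56 m^2
q = P / A = 1099 / 4.56
= 241.0088 kPa

241.0088 kPa


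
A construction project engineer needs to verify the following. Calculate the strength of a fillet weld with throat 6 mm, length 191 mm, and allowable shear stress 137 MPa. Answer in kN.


Strength = throat * length * allowable stress
= 6 * 191 * 137 N
= 157002 N
= 157.0 kN

157.0 kN


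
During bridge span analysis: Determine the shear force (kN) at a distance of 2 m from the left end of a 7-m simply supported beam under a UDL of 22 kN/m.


R_A = w * L / 2 = 22 * 7 / 2 = 77.0 kN
V(x) = R_A - w * x = 77.0 - 22 * 2
= 33.0 kN

33.0 kN


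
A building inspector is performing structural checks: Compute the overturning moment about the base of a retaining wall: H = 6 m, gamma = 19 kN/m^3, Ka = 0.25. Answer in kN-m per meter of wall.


Pa = 0.5 * Ka * gamma * H^2
= 0.5 * 0.25 * 19 * 6^2
= 85.5 kN/m
Arm = H / 3 = 6 / 3 = 2.0 m
Mo = Pa * arm = Pa * H / 3 = 85.5 * 6 / 3 = 171.0 kN-m/m

171.0 kN-m/m


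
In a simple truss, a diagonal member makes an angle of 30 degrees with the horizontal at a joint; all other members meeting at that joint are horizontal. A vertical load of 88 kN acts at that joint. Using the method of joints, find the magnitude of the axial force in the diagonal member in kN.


At the joint, only the diagonal has a vertical component, so vertical equilibrium gives:
F * sin(30) = 88
F = 88 / sin(30)
= 88 / 0.5
= 176.0 kN

176.0 kN


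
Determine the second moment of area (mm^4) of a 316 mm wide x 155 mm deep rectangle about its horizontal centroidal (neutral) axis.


I = b * h^3 / 12
= 316 * 155^3 / 12
= 316 * 3723875 / 12
= 98062041.67 mm^4

98062041.67 mm^4


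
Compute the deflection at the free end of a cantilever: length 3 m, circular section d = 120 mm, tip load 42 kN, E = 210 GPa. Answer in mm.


I = pi * d^4 / 64 = pi * 120^4 / 64 = 10178760.2 mm^4
L = 3000.0 mm, P = 42000.0 N, E = 210000.0 MPa
delta = P * L^3 / (3 * E * I)
= 42000.0 * 3000.0^3 / (3 * 210000.0 * 10178760.2)
= 176.8388 mm

176.8388 mm


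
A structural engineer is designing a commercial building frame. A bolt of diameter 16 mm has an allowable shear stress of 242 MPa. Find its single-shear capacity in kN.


A = pi * d^2 / 4 = pi * 16^2 / 4 = 201.0619 mm^2
V = f_v * A / 1000 = 242 * 201.0619 / 1000
= 48.657 kN

48.657 kN


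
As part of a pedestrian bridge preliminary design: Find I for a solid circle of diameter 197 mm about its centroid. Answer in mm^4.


r = d / 2 = 197 / 2 = 98.5 mm
I = pi * r^4 / 4 = pi * 98.5^4 / 4
= 73932399.8 mm^4

73932399.8 mm^4


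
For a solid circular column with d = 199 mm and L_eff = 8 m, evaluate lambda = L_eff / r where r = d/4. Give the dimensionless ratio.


Radius of gyration r = d / 4 = 199 / 4 = 49.75 mm
L_eff = 8000.0 mm
Slenderness ratio = L / r = 8000.0 / 49.75 = 160.8 (dimensionless)

160.8 (dimensionless)


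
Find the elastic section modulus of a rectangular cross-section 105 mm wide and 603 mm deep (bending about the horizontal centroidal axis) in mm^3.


S = b * h^2 / 6
= 105 * 603^2 / 6
= 105 * 363609 / 6
= 6363157.5 mm^3

6363157.5 mm^3


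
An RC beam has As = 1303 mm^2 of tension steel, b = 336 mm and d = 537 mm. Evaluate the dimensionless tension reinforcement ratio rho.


rho = As / (b * d)
= 1303 / (336 * 537)
= 1303 / 180432
= 0.007222 (dimensionless)

0.007222 (dimensionless)


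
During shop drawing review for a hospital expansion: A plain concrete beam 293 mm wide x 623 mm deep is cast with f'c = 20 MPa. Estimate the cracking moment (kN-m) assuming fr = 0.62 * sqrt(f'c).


fr = 0.62 * sqrt(20) = 0.62 * 4.4721 = 2.7727 MPa
I = 293 * 623^3 / 12 = 5904056627.58 mm^4
y_t = 311.5 mm
M_cr = fr * I / y_t = 2.7727 * 5904056627.58 / 311.5 N-mm
= 52.5532 kN-m

52.5532 kN-m


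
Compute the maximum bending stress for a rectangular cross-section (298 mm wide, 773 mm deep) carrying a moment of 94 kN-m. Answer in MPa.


I = b * h^3 / 12 = 298 * 773^3 / 12 = 11470266272.17 mm^4
y = h / 2 = 773 / 2 = 386.5 mm
M = 94 kN-m = 94000000.0 N-mm
sigma = M * y / I = 94000000.0 * 386.5 / 11470266272.17
= 3.17 MPa

3.17 MPa


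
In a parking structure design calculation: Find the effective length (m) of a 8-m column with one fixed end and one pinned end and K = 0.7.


L_eff = K * L
= 0.7 * 8
= 5.6 m

5.6 m


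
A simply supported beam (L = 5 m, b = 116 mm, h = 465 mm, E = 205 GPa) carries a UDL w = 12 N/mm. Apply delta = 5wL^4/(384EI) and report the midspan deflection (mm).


I = 116 * 465^3 / 12 = 971931375.0 mm^4
L = 5000.0 mm, w = 12 N/mm, E = 205000.0 MPa
delta = 5 * w * L^4 / (384 * E * I)
= 5 * 12 * 5000.0^4 / (384 * 205000.0 * 971931375.0)
= 0.4901 mm

0.4901 mm


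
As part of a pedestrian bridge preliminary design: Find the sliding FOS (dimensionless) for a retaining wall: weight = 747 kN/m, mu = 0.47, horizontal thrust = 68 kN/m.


Resisting force = mu * W = 0.47 * 747 = 351.09 kN/m
FOS = Resisting / Driving = 351.09 / 68
= 5.1631 (dimensionless)

5.1631 (dimensionless)


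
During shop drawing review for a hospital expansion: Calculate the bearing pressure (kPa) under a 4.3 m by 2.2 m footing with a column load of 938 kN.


A = 4.3 * 2.2 = 9.46 m^2
q = P / A = 938 / 9.46
= 99.1543 kPa

99.1543 kPa


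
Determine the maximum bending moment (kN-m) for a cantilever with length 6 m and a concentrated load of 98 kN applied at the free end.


For a cantilever with a point load at the free end:
M_max = P * L = 98 * 6 = 588 kN-m

588 kN-m


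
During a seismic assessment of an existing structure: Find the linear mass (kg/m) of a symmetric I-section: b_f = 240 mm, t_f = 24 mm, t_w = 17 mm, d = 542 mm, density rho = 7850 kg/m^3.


A_flanges = 2 * 240 * 24 = 11520 mm^2
A_web = (542 - 2 * 24) * 17 = 8398 mm^2
A_total = 11520 + 8398 = 19918 mm^2 = 0.019918 m^2
Weight = rho * A = 7850 * 0.019918 = 156.3563 kg/m

156.3563 kg/m


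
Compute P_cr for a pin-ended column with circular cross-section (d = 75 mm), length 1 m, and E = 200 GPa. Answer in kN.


I = pi * d^4 / 64 = 1553155.55 mm^4
L = 1000.0 mm
P_cr = pi^2 * E * I / L^2
= 9.8696 * 200000.0 * 1553155.55 / 1000.0^2
= 3065806.17 N = 3065.8062 kN

3065.8062 kN


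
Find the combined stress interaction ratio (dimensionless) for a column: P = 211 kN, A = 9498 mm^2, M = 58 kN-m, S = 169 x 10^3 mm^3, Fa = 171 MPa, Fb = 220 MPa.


f_a = P / A = 211000.0 / 9498 = 22.2152 MPa
f_b = M / S = 58000000.0 / 169000.0 = 343.1953 MPa
Ratio = f_a / Fa + f_b / Fb
= 22.2152 / 171 + 343.1953 / 220
= 1.6899 (dimensionless)

1.6899 (dimensionless)


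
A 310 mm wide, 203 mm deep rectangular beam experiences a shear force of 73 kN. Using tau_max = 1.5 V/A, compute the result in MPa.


A = b * h = 310 * 203 = 62930 mm^2
V = 73 kN = 73000.0 N
tau_max = 1.5 * V / A = 1.5 * 73000.0 / 62930
= 1.74 MPa

1.74 MPa


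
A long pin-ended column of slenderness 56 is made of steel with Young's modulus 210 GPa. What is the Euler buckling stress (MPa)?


sigma_cr = pi^2 * E / lambda^2
= 9.8696 * 210000.0 / 56^2
= 9.8696 * 210000.0 / 3136
= 660.911 MPa

660.911 MPa


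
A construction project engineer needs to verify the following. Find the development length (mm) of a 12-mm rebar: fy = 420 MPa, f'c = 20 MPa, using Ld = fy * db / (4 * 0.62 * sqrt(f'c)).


Ld = (fy * db) / (4 * 0.62 * sqrt(f'c))
= (420 * 12) / (4 * 0.62 * sqrt(20))
= 5040 / 11.0909
= 454.43 mm

454.43 mm


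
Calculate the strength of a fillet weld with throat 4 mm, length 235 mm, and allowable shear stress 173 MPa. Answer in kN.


Strength = throat * length * allowable stress
= 4 * 235 * 173 N
= 162620 N
= 162.62 kN

162.62 kN


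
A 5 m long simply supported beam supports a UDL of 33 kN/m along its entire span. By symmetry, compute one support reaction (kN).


Total load = w * L = 33 * 5 = 165 kN
By symmetry, each reaction R = total / 2 = 165 / 2 = 82.5 kN

82.5 kN


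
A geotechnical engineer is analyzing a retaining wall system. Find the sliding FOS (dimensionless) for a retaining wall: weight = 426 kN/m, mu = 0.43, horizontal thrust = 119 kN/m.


Resisting force = mu * W = 0.43 * 426 = 183.18 kN/m
FOS = Resisting / Driving = 183.18 / 119
= 1.5393 (dimensionless)

1.5393 (dimensionless)


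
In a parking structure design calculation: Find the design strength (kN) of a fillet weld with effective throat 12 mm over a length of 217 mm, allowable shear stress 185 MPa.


Strength = throat * length * allowable stress
= 12 * 217 * 185 N
= 481740 N
= 481.74 kN

481.74 kN


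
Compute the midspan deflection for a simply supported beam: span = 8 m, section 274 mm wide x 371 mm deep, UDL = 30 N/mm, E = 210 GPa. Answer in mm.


I = 274 * 371^3 / 12 = 1165979851.17 mm^4
L = 8000.0 mm, w = 30 N/mm, E = 210000.0 MPa
delta = 5 * w * L^4 / (384 * E * I)
= 5 * 30 * 8000.0^4 / (384 * 210000.0 * 1165979851.17)
= 6.5345 mm

6.5345 mm


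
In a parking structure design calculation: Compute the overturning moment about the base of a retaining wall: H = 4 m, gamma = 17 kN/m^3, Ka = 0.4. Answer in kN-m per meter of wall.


Pa = 0.5 * Ka * gamma * H^2
= 0.5 * 0.4 * 17 * 4^2
= 54.4 kN/m
Arm = H / 3 = 4 / 3 = 1.3333 m
Mo = Pa * arm = Pa * H / 3 = 54.4 * 4 / 3 = 72.5333 kN-m/m

72.5333 kN-m/m


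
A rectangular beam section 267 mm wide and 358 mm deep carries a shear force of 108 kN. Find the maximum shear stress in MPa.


A = b * h = 267 * 358 = 95586 mm^2
V = 108 kN = 108000.0 N
tau_max = 1.5 * V / A = 1.5 * 108000.0 / 95586
= 1.6948 MPa

1.6948 MPa


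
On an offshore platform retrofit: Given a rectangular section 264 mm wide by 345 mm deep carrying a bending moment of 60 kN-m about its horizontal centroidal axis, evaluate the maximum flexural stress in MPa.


I = b * h^3 / 12 = 264 * 345^3 / 12 = 903399750.0 mm^4
y = h / 2 = 345 / 2 = 172.5 mm
M = 60 kN-m = 60000000.0 N-mm
sigma = M * y / I = 60000000.0 * 172.5 / 903399750.0
= 11.46 MPa

11.46 MPa


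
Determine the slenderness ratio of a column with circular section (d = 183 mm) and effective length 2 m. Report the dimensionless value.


Radius of gyration r = d / 4 = 183 / 4 = 45.75 mm
L_eff = 2000.0 mm
Slenderness ratio = L / r = 2000.0 / 45.75 = 43.72 (dimensionless)

43.72 (dimensionless)


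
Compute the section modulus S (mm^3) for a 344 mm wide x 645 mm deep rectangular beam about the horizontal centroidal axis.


S = b * h^2 / 6
= 344 * 645^2 / 6
= 344 * 416025 / 6
= 23852100.0 mm^3

23852100.0 mm^3


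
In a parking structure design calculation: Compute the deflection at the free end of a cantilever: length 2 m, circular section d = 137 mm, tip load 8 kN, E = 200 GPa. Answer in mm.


I = pi * d^4 / 64 = pi * 137^4 / 64 = 17292276.35 mm^4
L = 2000.0 mm, P = 8000.0 N, E = 200000.0 MPa
delta = P * L^3 / (3 * E * I)
= 8000.0 * 2000.0^3 / (3 * 200000.0 * 17292276.35)
= 6.1685 mm

6.1685 mm


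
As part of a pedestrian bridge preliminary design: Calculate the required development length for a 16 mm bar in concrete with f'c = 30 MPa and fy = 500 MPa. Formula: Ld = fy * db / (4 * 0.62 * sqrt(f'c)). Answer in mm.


Ld = (fy * db) / (4 * 0.62 * sqrt(f'c))
= (500 * 16) / (4 * 0.62 * sqrt(30))
= 8000 / 13.5835
= 588.95 mm

588.95 mm


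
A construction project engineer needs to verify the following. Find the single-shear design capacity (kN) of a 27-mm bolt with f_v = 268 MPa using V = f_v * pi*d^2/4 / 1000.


A = pi * d^2 / 4 = pi * 27^2 / 4 = 572.5553 mm^2
V = f_v * A / 1000 = 268 * 572.5553 / 1000
= 153.4448 kN

153.4448 kN


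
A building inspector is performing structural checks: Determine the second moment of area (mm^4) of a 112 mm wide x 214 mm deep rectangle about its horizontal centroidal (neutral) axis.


I = b * h^3 / 12
= 112 * 214^3 / 12
= 112 * 9800344 / 12
= 91469877.33 mm^4

91469877.33 mm^4


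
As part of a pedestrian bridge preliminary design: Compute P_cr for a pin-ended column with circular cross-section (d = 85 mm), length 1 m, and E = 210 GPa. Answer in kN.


I = pi * d^4 / 64 = 2562392.19 mm^4
L = 1000.0 mm
P_cr = pi^2 * E * I / L^2
= 9.8696 * 210000.0 * 2562392.19 / 1000.0^2
= 5310857.41 N = 5310.8574 kN

5310.8574 kN


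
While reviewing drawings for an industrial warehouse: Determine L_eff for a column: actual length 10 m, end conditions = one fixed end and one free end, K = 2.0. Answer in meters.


L_eff = K * L
= 2.0 * 10
= 20.0 m

20.0 m


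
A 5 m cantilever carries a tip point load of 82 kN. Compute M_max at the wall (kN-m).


For a cantilever with a point load at the free end:
M_max = P * L = 82 * 5 = 410 kN-m

410 kN-m


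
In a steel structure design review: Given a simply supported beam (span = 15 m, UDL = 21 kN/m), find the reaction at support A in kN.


Total load = w * L = 21 * 15 = 315 kN
By symmetry, each reaction R = total / 2 = 315 / 2 = 157.5 kN

157.5 kN


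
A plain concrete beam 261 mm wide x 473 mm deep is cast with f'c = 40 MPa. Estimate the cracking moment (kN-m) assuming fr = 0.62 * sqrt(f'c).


fr = 0.62 * sqrt(40) = 0.62 * 6.3246 = 3.9212 MPa
I = 261 * 473^3 / 12 = 2301668019.75 mm^4
y_t = 236.5 mm
M_cr = fr * I / y_t = 3.9212 * 2301668019.75 / 236.5 N-mm
= 38.1622 kN-m

38.1622 kN-m


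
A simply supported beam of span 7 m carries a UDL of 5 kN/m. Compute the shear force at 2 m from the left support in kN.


R_A = w * L / 2 = 5 * 7 / 2 = 17.5 kN
V(x) = R_A - w * x = 17.5 - 5 * 2
= 7.5 kN

7.5 kN


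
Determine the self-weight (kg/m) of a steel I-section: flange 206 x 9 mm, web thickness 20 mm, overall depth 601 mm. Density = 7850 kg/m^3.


A_flanges = 2 * 206 * 9 = 3708 mm^2
A_web = (601 - 2 * 9) * 20 = 11660 mm^2
A_total = 3708 + 11660 = 15368 mm^2 = 0.015368 m^2
Weight = rho * A = 7850 * 0.015368 = 120.6388 kg/m

120.6388 kg/m


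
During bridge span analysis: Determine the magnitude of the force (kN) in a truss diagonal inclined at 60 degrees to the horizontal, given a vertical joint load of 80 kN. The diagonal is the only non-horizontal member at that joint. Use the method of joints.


At the joint, only the diagonal has a vertical component, so vertical equilibrium gives:
F * sin(60) = 80
F = 80 / sin(60)
= 80 / 0.866025
= 92.38 kN

92.38 kN


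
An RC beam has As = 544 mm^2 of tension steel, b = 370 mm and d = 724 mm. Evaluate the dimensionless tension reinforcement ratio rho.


rho = As / (b * d)
= 544 / (370 * 724)
= 544 / 267880
= 0.002031 (dimensionless)

0.002031 (dimensionless)


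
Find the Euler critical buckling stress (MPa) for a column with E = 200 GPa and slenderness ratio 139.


sigma_cr = pi^2 * E / lambda^2
= 9.8696 * 200000.0 / 139^2
= 9.8696 * 200000.0 / 19321
= 102.1645 MPa

102.1645 MPa


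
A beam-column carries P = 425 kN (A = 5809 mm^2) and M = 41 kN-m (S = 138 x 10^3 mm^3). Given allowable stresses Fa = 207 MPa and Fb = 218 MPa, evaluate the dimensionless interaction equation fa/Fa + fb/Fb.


f_a = P / A = 425000.0 / 5809 = 73.1623 MPa
f_b = M / S = 41000000.0 / 138000.0 = 297.1014 MPa
Ratio = f_a / Fa + f_b / Fb
= 73.1623 / 207 + 297.1014 / 218
= 1.7163 (dimensionless)

1.7163 (dimensionless)


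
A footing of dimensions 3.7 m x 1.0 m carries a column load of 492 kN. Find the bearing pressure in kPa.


A = 3.7 * 1.0 = 3.7 m^2
q = P / A = 492 / 3.7
= 132.973 kPa

132.973 kPa


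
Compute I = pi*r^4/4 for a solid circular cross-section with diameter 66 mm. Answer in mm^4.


r = d / 2 = 66 / 2 = 33.0 mm
I = pi * r^4 / 4 = pi * 33.0^4 / 4
= 931420.18 mm^4

931420.18 mm^4


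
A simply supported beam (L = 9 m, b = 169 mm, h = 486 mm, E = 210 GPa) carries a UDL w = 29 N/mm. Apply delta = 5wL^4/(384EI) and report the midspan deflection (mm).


I = 169 * 486^3 / 12 = 1616643522.0 mm^4
L = 9000.0 mm, w = 29 N/mm, E = 210000.0 MPa
delta = 5 * w * L^4 / (384 * E * I)
= 5 * 29 * 9000.0^4 / (384 * 210000.0 * 1616643522.0)
= 7.2975 mm

7.2975 mm
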